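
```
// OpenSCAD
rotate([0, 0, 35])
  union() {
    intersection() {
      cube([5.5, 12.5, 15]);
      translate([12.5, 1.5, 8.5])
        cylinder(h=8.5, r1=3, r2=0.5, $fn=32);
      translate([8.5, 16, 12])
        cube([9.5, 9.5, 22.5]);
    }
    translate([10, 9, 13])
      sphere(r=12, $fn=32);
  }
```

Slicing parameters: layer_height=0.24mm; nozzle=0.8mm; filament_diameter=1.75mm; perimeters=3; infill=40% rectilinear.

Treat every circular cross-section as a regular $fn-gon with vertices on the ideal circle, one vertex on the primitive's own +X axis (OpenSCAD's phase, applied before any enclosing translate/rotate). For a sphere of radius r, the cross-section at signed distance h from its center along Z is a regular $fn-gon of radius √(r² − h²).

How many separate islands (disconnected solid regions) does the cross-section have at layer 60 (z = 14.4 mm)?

At z = 14.4 mm: the cube is present — its section is the full 5.5×12.5 rectangle; the cone at (12.5, 1.5) contributes a regular 32-gon of circumradius 1.265 (interpolated between r1=3 and r2=0.5 at t=0.694); the cube at (8.5, 16) (footprint 9.5×9.5) is included at this height; After intersecting: the cone at (12.5, 1.5) does not overlap the 5.5×12.5 cube (empty); the 9.5×9.5 cube at (8.5, 16) does not overlap the running intersection (empty) — nothing remains; the sphere at (10, 9): section is a regular 32-gon, circumradius = √(r²−h²) = √(12²−1.4²) = 11.918; Taking the union: only the r=12 sphere at (10, 9) is present, so the union is just that shape — 1 connected region; (whole slice rotated 35° about Z — lengths, areas and connectivity unchanged). Overall, the cross-section is a single solid region. Island count = 1.

1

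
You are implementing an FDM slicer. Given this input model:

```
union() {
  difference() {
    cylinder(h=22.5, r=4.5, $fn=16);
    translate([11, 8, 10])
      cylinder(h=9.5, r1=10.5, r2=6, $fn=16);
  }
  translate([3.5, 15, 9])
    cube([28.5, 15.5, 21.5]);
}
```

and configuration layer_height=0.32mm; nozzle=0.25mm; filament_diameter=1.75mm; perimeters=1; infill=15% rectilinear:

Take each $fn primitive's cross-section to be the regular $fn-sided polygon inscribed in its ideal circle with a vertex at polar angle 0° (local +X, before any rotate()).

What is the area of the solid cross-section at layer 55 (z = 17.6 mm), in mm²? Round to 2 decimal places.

503.74 mm²

At z = 17.6 mm: the cylinder: section is a regular 16-gon, circumradius r=4.5 (area = (16/2)·4.500²·sin(360°/16) = 61.99 mm²); the cone at (11, 8) (r1=10.5→r2=6) has section circumradius 6.900 here — a regular 16-gon (area = (16/2)·6.900²·sin(360°/16) = 145.76 mm²); After the difference (first − rest): starting from the r=4.5 cylinder (61.99 mm²), the cone at (11, 8) misses the remaining region (no effect) — area = 61.99 mm²; the 28.5×15.5 cube at (3.5, 15) contributes its full rectangle (area 441.75 mm²); Taking the union: the 2 present regions are separate (no shared area or edge), so areas and boundary lengths simply add and each stays a separate island — area = 503.74 mm². Overall, the cross-section has 2 separate islands. Net area = 503.74 mm².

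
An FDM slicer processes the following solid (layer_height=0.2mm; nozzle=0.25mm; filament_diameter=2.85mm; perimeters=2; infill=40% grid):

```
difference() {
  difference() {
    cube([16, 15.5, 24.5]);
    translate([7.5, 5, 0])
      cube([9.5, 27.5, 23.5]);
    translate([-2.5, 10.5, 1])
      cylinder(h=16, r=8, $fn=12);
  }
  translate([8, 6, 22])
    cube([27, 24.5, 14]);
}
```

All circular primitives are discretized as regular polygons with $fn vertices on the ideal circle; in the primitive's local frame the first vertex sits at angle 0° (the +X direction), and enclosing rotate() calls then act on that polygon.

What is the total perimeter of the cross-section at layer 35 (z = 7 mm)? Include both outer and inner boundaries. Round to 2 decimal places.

62.63 mm

At z = 7 mm: the 16×15.5 cube contributes its full rectangle (perimeter 63.00 mm); the 9.5×27.5 cube at (7.5, 5) contributes its full rectangle (perimeter 74.00 mm); the r=8 cylinder at (-2.5, 10.5) gives a regular 12-gon of circumradius 8 (constant along its height) (perimeter = 2·12·8.000·sin(180°/12) = 49.69 mm); Subtracting the remaining from the first: starting from the 16×15.5 cube, the 9.5×27.5 cube at (7.5, 5) partially overlaps it — only the 89.25 mm² overlap (of its 261.25 mm²) is removed, clipping the outline; the r=8 cylinder at (-2.5, 10.5) partially overlaps it — only the 52.62 mm² overlap (of its 192.00 mm²) is removed, clipping the outline — boundary = 62.63 mm; the cube at (8, 6) is absent (z outside [22, 36]); Subtracting the remaining from the first: none of the subtracted shapes is present at this height, so the result so far is unchanged — boundary = 62.63 mm. Overall, the cross-section is a single solid region. Total boundary length (outer) = 62.63 mm.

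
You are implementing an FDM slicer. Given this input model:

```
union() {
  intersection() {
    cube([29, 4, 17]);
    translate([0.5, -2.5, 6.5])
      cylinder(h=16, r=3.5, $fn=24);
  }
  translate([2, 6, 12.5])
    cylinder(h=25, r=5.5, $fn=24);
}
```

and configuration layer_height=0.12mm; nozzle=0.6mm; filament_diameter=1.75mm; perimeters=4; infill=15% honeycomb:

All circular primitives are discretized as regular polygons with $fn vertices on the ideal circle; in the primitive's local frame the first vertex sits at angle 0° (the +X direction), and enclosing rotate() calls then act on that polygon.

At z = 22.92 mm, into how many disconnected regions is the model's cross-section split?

1

At z = 22.92 mm: the cube is absent (z outside [0, 17]); the cylinder at (0.5, -2.5) is absent (z outside [6.5, 22.5]); Taking the intersection: at least one operand is absent at this height, so nothing remains; the cylinder at (2, 6): section is a regular 24-gon, circumradius r=5.5; Combining (union): only the r=5.5 cylinder at (2, 6) is present, so the union is just that shape — 1 connected region. The result has 1 disconnected region.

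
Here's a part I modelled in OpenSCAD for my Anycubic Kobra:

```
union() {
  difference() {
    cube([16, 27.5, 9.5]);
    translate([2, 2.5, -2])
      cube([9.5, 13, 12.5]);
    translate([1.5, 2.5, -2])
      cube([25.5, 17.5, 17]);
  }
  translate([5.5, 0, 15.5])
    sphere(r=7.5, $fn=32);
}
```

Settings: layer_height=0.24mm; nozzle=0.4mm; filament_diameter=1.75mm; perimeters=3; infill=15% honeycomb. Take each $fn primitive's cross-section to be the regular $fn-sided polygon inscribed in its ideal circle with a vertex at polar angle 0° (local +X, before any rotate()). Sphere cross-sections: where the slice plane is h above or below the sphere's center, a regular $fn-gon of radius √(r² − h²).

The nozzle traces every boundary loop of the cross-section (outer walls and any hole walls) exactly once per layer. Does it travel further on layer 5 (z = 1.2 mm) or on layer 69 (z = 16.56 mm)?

Layer 5 (z = 1.2): the cube (footprint 16×27.5) is included at this height (perimeter 87.00 mm); the cube at (2, 2.5) (footprint 9.5×13) is included at this height (perimeter 45.00 mm); the cube at (1.5, 2.5) (footprint 25.5×17.5) is included at this height (perimeter 86.00 mm); Taking the first minus the rest: starting from the 16×27.5 cube, the 9.5×13 cube at (2, 2.5) lies wholly inside it (removes its full 123.50 mm² and its 45.00 mm outline becomes a hole wall); the 25.5×17.5 cube at (1.5, 2.5) partially overlaps it — only the 130.25 mm² overlap (of its 446.25 mm²) is removed, clipping the outline — boundary = 116.00 mm; the sphere at (5.5, 0) does not reach this height (|z−center|=14.300 > r=7.5); Merging all regions: only the result so far is present, so the union is just that shape — boundary = 116.00 mm. So its perimeter = 116.00 mm. Layer 69 (z = 16.56): the cube does not reach this height (z outside [0, 9.5]); the cube at (2, 2.5) is absent (z outside [-2, 10.5]); the cube at (1.5, 2.5) does not reach this height (z outside [-2, 15]); After the difference (first − rest): the first operand is absent here, so nothing remains; the r=7.5 sphere at (5.5, 0) contributes a regular 32-gon of circumradius √(7.5²−1.06²) = 7.425 (perimeter = 2·32·7.425·sin(180°/32) = 46.58 mm); Taking the union: only the r=7.5 sphere at (5.5, 0) is present, so the union is just that shape — boundary = 46.58 mm. So its perimeter = 46.58 mm. Layer 5 is larger (116.00 vs 46.58 mm).

layer 5 (z = 1.2 mm)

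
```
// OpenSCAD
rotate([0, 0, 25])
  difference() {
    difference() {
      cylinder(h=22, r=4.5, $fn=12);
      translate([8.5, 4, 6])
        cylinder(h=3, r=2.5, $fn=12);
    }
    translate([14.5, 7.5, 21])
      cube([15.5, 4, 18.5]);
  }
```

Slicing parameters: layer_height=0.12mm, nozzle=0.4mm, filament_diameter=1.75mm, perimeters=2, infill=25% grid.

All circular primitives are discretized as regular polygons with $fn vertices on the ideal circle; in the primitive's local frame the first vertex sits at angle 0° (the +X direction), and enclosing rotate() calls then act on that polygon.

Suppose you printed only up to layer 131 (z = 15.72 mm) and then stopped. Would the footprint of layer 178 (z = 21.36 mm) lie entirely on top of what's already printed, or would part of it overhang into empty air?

Compare the two slices. At z = 15.72: the r=4.5 cylinder gives a regular 12-gon of circumradius 4.5 (constant along its height) (area = (12/2)·4.500²·sin(360°/12) = 60.75 mm²); the cylinder at (8.5, 4) is absent (z outside [6, 9]); After the difference (first − rest): none of the subtracted shapes is present at this height, so the r=4.5 cylinder is unchanged — area = 60.75 mm²; the cube at (14.5, 7.5) is not intersected at this z (z outside [21, 39.5]); Subtracting the remaining from the first: none of the subtracted shapes is present at this height, so that combined region is unchanged — area = 60.75 mm²; (whole slice rotated 25° about Z — lengths, areas and connectivity unchanged). At z = 21.36: the cylinder: section is a regular 12-gon, circumradius r=4.5 (area = (12/2)·4.500²·sin(360°/12) = 60.75 mm²); the cylinder at (8.5, 4) does not reach this height (z outside [6, 9]); Taking the first minus the rest: none of the subtracted shapes is present at this height, so the r=4.5 cylinder is unchanged — area = 60.75 mm²; the cube at (14.5, 7.5) (footprint 15.5×4) is included at this height (area 62.00 mm²); Taking the first minus the rest: starting from that combined region (60.75 mm²), the 15.5×4 cube at (14.5, 7.5) misses the remaining region (no effect) — area = 60.75 mm²; (rotated 25° about Z; rotation is an isometry so areas/perimeters/island counts are preserved). Checking containment: the cross-section at z = 21.36 is a subset of the cross-section at z = 15.72.

entirely on top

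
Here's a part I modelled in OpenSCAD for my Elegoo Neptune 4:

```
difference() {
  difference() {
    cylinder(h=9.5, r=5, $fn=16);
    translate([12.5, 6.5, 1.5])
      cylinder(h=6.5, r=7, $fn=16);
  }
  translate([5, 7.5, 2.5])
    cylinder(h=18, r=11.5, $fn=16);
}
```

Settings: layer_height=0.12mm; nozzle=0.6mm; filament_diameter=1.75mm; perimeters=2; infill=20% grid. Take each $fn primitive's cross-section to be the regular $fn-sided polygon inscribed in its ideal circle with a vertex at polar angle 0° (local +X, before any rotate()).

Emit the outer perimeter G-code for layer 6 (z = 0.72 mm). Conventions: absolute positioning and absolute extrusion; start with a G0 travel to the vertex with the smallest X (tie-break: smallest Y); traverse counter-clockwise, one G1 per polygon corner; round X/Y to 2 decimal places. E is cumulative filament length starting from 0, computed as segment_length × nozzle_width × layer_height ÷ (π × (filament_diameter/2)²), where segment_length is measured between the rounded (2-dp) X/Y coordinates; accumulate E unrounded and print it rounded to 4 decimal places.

At z = 0.72 mm: the r=5 cylinder gives a regular 16-gon of circumradius 5 (constant along its height); the cylinder at (12.5, 6.5) does not reach this height (z outside [1.5, 8]); Subtracting the remaining from the first: none of the subtracted shapes is present at this height, so the r=5 cylinder is unchanged — 1 connected region; the cylinder at (5, 7.5) does not reach this height (z outside [2.5, 20.5]); Subtracting the remaining from the first: none of the subtracted shapes is present at this height, so that combined region is unchanged — 1 connected region. The outline is a single polygon with 16 vertices. Extrusion per mm of travel: 0.6 × 0.12 / (π × 0.875²) = 0.029934. Accumulating E over each segment gives final E = 0.9346.

G0 X-5.00 Y0.00 Z0.72
G1 X-4.62 Y-1.91 E0.0583
G1 X-3.54 Y-3.54 E0.1168
G1 X-1.91 Y-4.62 E0.1754
G1 X0.00 Y-5.00 E0.2337
G1 X1.91 Y-4.62 E0.2919
G1 X3.54 Y-3.54 E0.3505
G1 X4.62 Y-1.91 E0.4090
G1 X5.00 Y0.00 E0.4673
G1 X4.62 Y1.91 E0.5256
G1 X3.54 Y3.54 E0.5841
G1 X1.91 Y4.62 E0.6427
G1 X0.00 Y5.00 E0.7010
G1 X-1.91 Y4.62 E0.7592
G1 X-3.54 Y3.54 E0.8178
G1 X-4.62 Y1.91 E0.8763
G1 X-5.00 Y0.00 E0.9346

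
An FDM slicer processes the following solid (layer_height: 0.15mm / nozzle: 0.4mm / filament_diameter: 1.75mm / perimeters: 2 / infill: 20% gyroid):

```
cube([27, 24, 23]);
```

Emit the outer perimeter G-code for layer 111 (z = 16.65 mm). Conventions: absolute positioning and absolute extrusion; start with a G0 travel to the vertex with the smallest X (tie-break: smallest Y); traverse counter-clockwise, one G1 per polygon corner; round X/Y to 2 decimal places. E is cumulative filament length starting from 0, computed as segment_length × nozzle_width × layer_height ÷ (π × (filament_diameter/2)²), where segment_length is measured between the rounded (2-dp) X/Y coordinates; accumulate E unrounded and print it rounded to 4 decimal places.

At z = 16.65 mm: the 27×24 cube contributes its full rectangle. The outline is a single polygon with 4 vertices. Extrusion per mm of travel: 0.4 × 0.15 / (π × 0.875²) = 0.024945. Accumulating E over each segment gives final E = 2.5444.

G0 X0.00 Y0.00 Z16.65
G1 X27.00 Y0.00 E0.6735
G1 X27.00 Y24.00 E1.2722
G1 X0.00 Y24.00 E1.9457
G1 X0.00 Y0.00 E2.5444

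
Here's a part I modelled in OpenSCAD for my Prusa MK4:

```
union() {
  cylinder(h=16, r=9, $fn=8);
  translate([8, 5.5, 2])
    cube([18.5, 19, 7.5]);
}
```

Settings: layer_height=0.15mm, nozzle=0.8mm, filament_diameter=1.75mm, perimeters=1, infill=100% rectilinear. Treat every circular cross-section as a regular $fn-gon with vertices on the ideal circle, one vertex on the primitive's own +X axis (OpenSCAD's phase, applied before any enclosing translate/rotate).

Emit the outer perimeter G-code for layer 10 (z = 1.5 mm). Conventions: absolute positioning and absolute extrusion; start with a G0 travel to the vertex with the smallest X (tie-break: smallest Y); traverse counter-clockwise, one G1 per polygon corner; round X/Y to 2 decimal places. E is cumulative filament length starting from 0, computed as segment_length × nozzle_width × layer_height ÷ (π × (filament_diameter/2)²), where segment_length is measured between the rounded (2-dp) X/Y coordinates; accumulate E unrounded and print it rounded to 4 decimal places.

At z = 1.5 mm: the cylinder: section is a regular 8-gon, circumradius r=9; the cube at (8, 5.5) is absent (z outside [2, 9.5]); Combining (union): only the r=9 cylinder is present, so the union is just that shape — 1 connected region. The outline is a single polygon with 8 vertices. Extrusion per mm of travel: 0.8 × 0.15 / (π × 0.875²) = 0.049890. Accumulating E over each segment gives final E = 2.7484.

G0 X-9.00 Y0.00 Z1.50
G1 X-6.36 Y-6.36 E0.3436
G1 X0.00 Y-9.00 E0.6871
G1 X6.36 Y-6.36 E1.0307
G1 X9.00 Y0.00 E1.3742
G1 X6.36 Y6.36 E1.7178
G1 X0.00 Y9.00 E2.0613
G1 X-6.36 Y6.36 E2.4049
G1 X-9.00 Y0.00 E2.7484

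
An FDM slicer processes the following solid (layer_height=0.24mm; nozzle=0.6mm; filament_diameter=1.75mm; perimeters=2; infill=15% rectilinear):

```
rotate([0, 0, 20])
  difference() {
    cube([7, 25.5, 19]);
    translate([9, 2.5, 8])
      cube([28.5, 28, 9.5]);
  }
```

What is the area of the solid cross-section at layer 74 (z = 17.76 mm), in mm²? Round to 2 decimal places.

At z = 17.76 mm: the cube (footprint 7×25.5) is included at this height (area 178.50 mm²); the cube at (9, 2.5) is absent (z outside [8, 17.5]); Subtracting the remaining from the first: none of the subtracted shapes is present at this height, so the 7×25.5 cube is unchanged — area = 178.50 mm²; (whole slice rotated 20° about Z — lengths, areas and connectivity unchanged). Overall, the cross-section is a single solid region. Net area = 178.50 mm².

178.50 mm²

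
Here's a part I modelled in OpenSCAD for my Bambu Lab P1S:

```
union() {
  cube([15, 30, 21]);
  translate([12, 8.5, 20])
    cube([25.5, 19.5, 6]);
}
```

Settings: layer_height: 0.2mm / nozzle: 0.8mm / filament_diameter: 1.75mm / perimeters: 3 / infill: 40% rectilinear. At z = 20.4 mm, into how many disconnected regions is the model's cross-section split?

At z = 20.4 mm: the cube (footprint 15×30) is included at this height; the cube at (12, 8.5) is present — its section is the full 25.5×19.5 rectangle; Merging all regions: the regions partially overlap (shared area 58.50 mm²), so overlapping operands fuse into one piece — 1 connected region. The result has 1 disconnected region.

1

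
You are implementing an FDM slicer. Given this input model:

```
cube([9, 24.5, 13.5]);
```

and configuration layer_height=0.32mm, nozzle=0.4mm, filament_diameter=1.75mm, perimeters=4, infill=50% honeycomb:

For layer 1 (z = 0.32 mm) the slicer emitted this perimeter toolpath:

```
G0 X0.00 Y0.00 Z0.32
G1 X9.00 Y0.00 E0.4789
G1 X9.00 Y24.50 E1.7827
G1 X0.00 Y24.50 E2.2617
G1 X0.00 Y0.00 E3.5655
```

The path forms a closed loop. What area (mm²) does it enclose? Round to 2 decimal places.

Apply the shoelace formula to the sequence of (X, Y) vertices; enclosed area = 220.50 mm².

220.50 mm²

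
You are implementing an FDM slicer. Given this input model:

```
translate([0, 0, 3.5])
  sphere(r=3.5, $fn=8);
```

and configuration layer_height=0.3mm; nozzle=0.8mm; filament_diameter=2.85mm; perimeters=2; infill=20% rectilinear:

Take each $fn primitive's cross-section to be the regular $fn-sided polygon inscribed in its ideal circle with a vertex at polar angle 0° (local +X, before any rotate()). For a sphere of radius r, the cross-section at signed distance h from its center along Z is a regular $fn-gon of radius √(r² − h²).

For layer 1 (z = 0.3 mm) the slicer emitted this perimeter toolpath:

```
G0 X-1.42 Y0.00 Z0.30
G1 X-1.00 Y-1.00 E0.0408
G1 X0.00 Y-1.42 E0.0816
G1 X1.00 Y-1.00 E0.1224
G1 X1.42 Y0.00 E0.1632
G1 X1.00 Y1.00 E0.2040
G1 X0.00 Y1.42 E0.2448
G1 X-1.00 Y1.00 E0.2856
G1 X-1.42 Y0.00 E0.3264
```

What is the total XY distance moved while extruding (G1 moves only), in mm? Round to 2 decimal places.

8.68 mm

Sum the Euclidean lengths of each G1 segment: total = 8.68 mm.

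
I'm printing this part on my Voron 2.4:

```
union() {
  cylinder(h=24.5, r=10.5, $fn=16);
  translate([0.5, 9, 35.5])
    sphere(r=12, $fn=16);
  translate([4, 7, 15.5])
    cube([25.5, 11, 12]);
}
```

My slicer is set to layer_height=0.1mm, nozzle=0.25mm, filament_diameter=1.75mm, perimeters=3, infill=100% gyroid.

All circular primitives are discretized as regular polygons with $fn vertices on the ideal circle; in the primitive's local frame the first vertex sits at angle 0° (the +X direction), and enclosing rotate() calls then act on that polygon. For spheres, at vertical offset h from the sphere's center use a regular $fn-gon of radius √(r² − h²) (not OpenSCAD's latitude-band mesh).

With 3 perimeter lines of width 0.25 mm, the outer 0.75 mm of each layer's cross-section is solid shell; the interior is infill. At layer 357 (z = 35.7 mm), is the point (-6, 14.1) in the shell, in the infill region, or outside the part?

infill

At z = 35.7 mm: the cylinder is not intersected at this z (z outside [0, 24.5]); the r=12 sphere at (0.5, 9) slices to a regular 16-gon of circumradius 11.998 (√(r²−h²) with h=0.2 from center); the cube at (4, 7) does not reach this height (z outside [15.5, 27.5]); Taking the union: only the r=12 sphere at (0.5, 9) is present, so the union is just that shape — 1 connected region. Overall, the cross-section is a single solid region. The nearest boundary edge runs (-7.98, 17.48)→(-10.59, 13.59); distance from the point to it = 3.53 mm. The point is inside the cross-section and 3.53 mm from the nearest boundary — more than the 0.75 mm shell width (3 × 0.25), so it's in the infill interior.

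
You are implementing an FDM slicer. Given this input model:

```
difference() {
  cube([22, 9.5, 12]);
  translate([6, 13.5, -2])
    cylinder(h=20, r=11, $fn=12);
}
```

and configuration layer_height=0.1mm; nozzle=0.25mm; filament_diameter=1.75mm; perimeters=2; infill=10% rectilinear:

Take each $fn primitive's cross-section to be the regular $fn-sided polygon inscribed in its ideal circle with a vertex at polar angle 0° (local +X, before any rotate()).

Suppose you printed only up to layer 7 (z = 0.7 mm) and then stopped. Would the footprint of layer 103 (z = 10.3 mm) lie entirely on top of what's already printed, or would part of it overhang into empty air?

Compare the two slices. At z = 0.7: the cube is present — its section is the full 22×9.5 rectangle (area 209.00 mm²); the cylinder at (6, 13.5): section is a regular 12-gon, circumradius r=11 (area = (12/2)·11.000²·sin(360°/12) = 363.00 mm²); Subtracting the remaining from the first: starting from the 22×9.5 cube (209.00 mm²), the r=11 cylinder at (6, 13.5) partially overlaps it — only the 85.98 mm² overlap (of its 363.00 mm²) is removed, clipping the outline — area = 123.02 mm². At z = 10.3: the cube is present — its section is the full 22×9.5 rectangle (area 209.00 mm²); the cylinder at (6, 13.5): section is a regular 12-gon, circumradius r=11 (area = (12/2)·11.000²·sin(360°/12) = 363.00 mm²); Subtracting the remaining from the first: starting from the 22×9.5 cube (209.00 mm²), the r=11 cylinder at (6, 13.5) partially overlaps it — only the 85.98 mm² overlap (of its 363.00 mm²) is removed, clipping the outline — area = 123.02 mm². Checking containment: the cross-section at z = 10.3 is a subset of the cross-section at z = 0.7.

entirely on top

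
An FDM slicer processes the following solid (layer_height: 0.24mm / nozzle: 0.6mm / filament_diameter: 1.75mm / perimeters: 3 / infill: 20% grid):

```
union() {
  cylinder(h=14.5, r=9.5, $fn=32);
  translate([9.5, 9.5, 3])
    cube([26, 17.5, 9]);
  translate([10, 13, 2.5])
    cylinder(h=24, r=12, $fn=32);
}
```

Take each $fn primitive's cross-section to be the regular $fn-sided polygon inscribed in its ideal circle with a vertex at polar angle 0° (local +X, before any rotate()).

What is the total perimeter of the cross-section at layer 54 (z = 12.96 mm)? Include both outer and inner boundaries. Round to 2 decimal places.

At z = 12.96 mm: the cylinder: section is a regular 32-gon, circumradius r=9.5 (perimeter = 2·32·9.500·sin(180°/32) = 59.59 mm); the cube at (9.5, 9.5) is not intersected at this z (z outside [3, 12]); the cylinder at (10, 13): section is a regular 32-gon, circumradius r=12 (perimeter = 2·32·12.000·sin(180°/32) = 75.28 mm); Combining (union): the regions partially overlap (shared area 47.01 mm²), so the edge portions inside another operand are dropped and the merged outline is re-measured after clipping — boundary = 105.15 mm. Overall, the cross-section is a single solid region. Total boundary length (outer) = 105.15 mm.

105.15 mm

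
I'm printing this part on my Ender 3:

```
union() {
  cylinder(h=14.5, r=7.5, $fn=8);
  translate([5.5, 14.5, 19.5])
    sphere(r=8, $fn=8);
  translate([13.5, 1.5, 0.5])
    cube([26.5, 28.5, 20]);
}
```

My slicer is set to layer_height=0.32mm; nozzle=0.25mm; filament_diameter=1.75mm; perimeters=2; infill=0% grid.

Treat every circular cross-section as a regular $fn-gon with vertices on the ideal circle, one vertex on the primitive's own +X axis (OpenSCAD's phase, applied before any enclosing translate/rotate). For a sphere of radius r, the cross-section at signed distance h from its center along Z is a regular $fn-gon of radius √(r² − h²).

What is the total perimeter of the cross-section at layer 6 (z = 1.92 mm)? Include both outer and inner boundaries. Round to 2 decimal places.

155.92 mm

At z = 1.92 mm: the cylinder: section is a regular 8-gon, circumradius r=7.5 (perimeter = 2·8·7.500·sin(180°/8) = 45.92 mm); the sphere at (5.5, 14.5) is not intersected at this z (|z−center|=17.580 > r=8); the cube at (13.5, 1.5) is present — its section is the full 26.5×28.5 rectangle (perimeter 110.00 mm); Combining (union): the 2 present regions are separate (no shared area or edge), so areas and boundary lengths simply add and each stays a separate island — boundary = 155.92 mm. Overall, the cross-section has 2 separate islands. Total boundary length (outer) = 155.92 mm.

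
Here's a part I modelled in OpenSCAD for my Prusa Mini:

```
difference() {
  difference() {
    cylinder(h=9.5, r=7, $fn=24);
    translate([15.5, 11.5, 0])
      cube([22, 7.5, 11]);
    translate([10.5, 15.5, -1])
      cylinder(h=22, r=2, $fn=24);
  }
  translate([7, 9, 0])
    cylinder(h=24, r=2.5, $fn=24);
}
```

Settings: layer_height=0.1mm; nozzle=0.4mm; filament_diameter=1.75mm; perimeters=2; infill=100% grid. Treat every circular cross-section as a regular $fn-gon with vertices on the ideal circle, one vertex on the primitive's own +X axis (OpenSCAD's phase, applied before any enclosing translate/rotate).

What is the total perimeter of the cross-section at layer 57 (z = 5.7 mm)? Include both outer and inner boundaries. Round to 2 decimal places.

43.86 mm

At z = 5.7 mm: the r=7 cylinder gives a regular 24-gon of circumradius 7 (constant along its height) (perimeter = 2·24·7.000·sin(180°/24) = 43.86 mm); the cube at (15.5, 11.5) (footprint 22×7.5) is included at this height (perimeter 59.00 mm); the cylinder at (10.5, 15.5): section is a regular 24-gon, circumradius r=2 (perimeter = 2·24·2.000·sin(180°/24) = 12.53 mm); Taking the first minus the rest: starting from the r=7 cylinder, the 22×7.5 cube at (15.5, 11.5) misses the remaining region (no effect); the r=2 cylinder at (10.5, 15.5) misses the remaining region (no effect) — boundary = 43.86 mm; the r=2.5 cylinder at (7, 9) contributes a regular 24-gon of circumradius 2.5 (perimeter = 2·24·2.500·sin(180°/24) = 15.66 mm); Subtracting the remaining from the first: starting from that combined region, the r=2.5 cylinder at (7, 9) misses the remaining region (no effect) — boundary = 43.86 mm. Overall, the cross-section is a single solid region. Total boundary length (outer) = 43.86 mm.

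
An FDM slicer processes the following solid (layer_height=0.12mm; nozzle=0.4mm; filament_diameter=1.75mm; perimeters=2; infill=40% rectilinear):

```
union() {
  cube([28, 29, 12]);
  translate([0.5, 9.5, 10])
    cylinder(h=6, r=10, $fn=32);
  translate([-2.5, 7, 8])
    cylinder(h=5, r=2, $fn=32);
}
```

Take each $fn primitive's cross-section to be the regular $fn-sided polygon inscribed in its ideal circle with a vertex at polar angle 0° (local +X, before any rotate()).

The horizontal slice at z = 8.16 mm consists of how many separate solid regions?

At z = 8.16 mm: the 28×29 cube contributes its full rectangle; the cylinder at (0.5, 9.5) does not reach this height (z outside [10, 16]); the r=2 cylinder at (-2.5, 7) gives a regular 32-gon of circumradius 2 (constant along its height); Merging all regions: the 2 present regions are separate (no shared area or edge), so areas and boundary lengths simply add and each stays a separate island — 2 connected regions. The result has 2 disconnected regions.

2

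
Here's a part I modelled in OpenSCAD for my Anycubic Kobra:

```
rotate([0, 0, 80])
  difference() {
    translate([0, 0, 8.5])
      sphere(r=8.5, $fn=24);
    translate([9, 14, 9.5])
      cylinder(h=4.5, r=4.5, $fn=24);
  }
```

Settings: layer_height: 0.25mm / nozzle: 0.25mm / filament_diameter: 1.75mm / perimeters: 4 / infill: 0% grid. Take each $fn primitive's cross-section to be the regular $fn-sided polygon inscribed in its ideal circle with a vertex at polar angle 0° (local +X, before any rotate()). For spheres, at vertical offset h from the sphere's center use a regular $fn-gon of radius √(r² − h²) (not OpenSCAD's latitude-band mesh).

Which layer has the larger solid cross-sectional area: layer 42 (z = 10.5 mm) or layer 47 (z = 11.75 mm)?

Layer 42 (z = 10.5): the r=8.5 sphere slices to a regular 24-gon of circumradius 8.261 (√(r²−h²) with h=2 from center) (area = (24/2)·8.261²·sin(360°/24) = 211.97 mm²); the r=4.5 cylinder at (9, 14) contributes a regular 24-gon of circumradius 4.5 (area = (24/2)·4.500²·sin(360°/24) = 62.89 mm²); Taking the first minus the rest: starting from the r=8.5 sphere (211.97 mm²), the r=4.5 cylinder at (9, 14) misses the remaining region (no effect) — area = 211.97 mm²; (whole slice rotated 80° about Z — lengths, areas and connectivity unchanged). So its area = 211.97 mm². Layer 47 (z = 11.75): the sphere: section is a regular 24-gon, circumradius = √(r²−h²) = √(8.5²−3.25²) = 7.854 (area = (24/2)·7.854²·sin(360°/24) = 191.59 mm²); the cylinder at (9, 14): section is a regular 24-gon, circumradius r=4.5 (area = (24/2)·4.500²·sin(360°/24) = 62.89 mm²); Taking the first minus the rest: starting from the r=8.5 sphere (191.59 mm²), the r=4.5 cylinder at (9, 14) misses the remaining region (no effect) — area = 191.59 mm²; (whole slice rotated 80° about Z — lengths, areas and connectivity unchanged). So its area = 191.59 mm². Layer 42 is larger (211.97 vs 191.59 mm²).

layer 42 (z = 10.5 mm)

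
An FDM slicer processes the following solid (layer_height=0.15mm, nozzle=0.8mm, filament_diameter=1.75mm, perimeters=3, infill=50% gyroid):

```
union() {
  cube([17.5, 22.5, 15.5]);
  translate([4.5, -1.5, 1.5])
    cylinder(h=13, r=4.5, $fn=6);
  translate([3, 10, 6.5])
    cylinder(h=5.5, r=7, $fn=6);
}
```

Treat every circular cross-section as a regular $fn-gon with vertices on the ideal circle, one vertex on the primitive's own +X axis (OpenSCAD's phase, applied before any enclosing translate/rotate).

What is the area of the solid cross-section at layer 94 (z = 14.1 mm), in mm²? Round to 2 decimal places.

432.26 mm²

At z = 14.1 mm: the cube (footprint 17.5×22.5) is included at this height (area 393.75 mm²); the cylinder at (4.5, -1.5): section is a regular 6-gon, circumradius r=4.5 (area = (6/2)·4.500²·sin(360°/6) = 52.61 mm²); the cylinder at (3, 10) is absent (z outside [6.5, 12]); Merging all regions: the regions partially overlap — summed areas 446.36 mm² minus the doubly-counted overlap 14.10 mm² gives 432.26 mm² — area = 432.26 mm². Overall, the cross-section is a single solid region. Net area = 432.26 mm².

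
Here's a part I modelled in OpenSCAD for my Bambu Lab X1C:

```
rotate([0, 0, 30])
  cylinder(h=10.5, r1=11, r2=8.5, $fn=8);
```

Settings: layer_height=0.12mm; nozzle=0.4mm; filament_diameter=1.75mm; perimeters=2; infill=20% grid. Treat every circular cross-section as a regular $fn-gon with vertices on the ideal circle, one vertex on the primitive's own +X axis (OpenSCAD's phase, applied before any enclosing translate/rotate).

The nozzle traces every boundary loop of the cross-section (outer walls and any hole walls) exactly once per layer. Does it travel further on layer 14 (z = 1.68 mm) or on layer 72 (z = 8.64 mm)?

Layer 14 (z = 1.68): the cone (r1=11→r2=8.5) has section circumradius 10.600 here — a regular 8-gon (perimeter = 2·8·10.600·sin(180°/8) = 64.90 mm); (whole slice rotated 30° about Z — lengths, areas and connectivity unchanged). So its perimeter = 64.90 mm. Layer 72 (z = 8.64): the cone: at t=0.823 of its height the radius interpolates to r₁+(r₂−r₁)t = 8.943, giving a regular 8-gon of that circumradius (perimeter = 2·8·8.943·sin(180°/8) = 54.76 mm); (rotated 30° about Z; rotation is an isometry so areas/perimeters/island counts are preserved). So its perimeter = 54.76 mm. Layer 14 is larger (64.90 vs 54.76 mm).

layer 14 (z = 1.68 mm)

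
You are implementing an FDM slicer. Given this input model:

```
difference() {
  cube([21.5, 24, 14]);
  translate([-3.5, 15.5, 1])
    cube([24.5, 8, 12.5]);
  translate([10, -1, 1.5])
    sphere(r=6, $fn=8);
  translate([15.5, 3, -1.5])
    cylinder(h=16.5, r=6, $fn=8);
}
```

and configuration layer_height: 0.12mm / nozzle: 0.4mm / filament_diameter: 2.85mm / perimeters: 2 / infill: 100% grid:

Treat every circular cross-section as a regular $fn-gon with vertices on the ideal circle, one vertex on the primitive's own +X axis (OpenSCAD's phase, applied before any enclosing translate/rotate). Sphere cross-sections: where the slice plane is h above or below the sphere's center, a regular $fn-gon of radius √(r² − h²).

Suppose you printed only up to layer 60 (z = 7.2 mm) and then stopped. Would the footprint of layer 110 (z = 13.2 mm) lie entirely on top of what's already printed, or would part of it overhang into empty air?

part overhangs

Compare the two slices. At z = 7.2: the cube is present — its section is the full 21.5×24 rectangle (area 516.00 mm²); the cube at (-3.5, 15.5) is present — its section is the full 24.5×8 rectangle (area 196.00 mm²); the sphere at (10, -1): section is a regular 8-gon, circumradius = √(r²−h²) = √(6²−5.7²) = 1.873 (area = (8/2)·1.873²·sin(360°/8) = 9.93 mm²); the r=6 cylinder at (15.5, 3) gives a regular 8-gon of circumradius 6 (constant along its height) (area = (8/2)·6.000²·sin(360°/8) = 101.82 mm²); Subtracting the remaining from the first: starting from the 21.5×24 cube (516.00 mm²), the 24.5×8 cube at (-3.5, 15.5) partially overlaps it — only the 168.00 mm² overlap (of its 196.00 mm²) is removed, clipping the outline; the r=6 sphere at (10, -1) partially overlaps it — only the 1.63 mm² overlap (of its 9.93 mm²) is removed, clipping the outline; the r=6 cylinder at (15.5, 3) partially overlaps it — only the 82.82 mm² overlap (of its 101.82 mm²) is removed, clipping the outline — area = 263.55 mm². At z = 13.2: the cube is present — its section is the full 21.5×24 rectangle (area 516.00 mm²); the cube at (-3.5, 15.5) (footprint 24.5×8) is included at this height (area 196.00 mm²); the sphere at (10, -1) is absent (|z−center|=11.700 > r=6); the cylinder at (15.5, 3): section is a regular 8-gon, circumradius r=6 (area = (8/2)·6.000²·sin(360°/8) = 101.82 mm²); After the difference (first − rest): starting from the 21.5×24 cube (516.00 mm²), the 24.5×8 cube at (-3.5, 15.5) partially overlaps it — only the 168.00 mm² overlap (of its 196.00 mm²) is removed, clipping the outline; the r=6 cylinder at (15.5, 3) partially overlaps it — only the 83.18 mm² overlap (of its 101.82 mm²) is removed, clipping the outline — area = 264.82 mm². Checking containment: at z = 13.2 the cross-section extends beyond the z = 7.2 cross-section by about 1.27 mm².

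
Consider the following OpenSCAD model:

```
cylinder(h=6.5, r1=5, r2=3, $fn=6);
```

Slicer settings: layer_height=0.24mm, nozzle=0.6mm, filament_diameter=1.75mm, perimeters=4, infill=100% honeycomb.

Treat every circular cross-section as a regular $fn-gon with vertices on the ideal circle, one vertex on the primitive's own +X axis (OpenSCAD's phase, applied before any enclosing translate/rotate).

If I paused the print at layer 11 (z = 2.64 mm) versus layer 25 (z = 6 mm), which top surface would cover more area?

Layer 11 (z = 2.64): the cone (r1=5→r2=3) has section circumradius 4.188 here — a regular 6-gon (area = (6/2)·4.188²·sin(360°/6) = 45.56 mm²). So its area = 45.56 mm². Layer 25 (z = 6): the cone (r1=5→r2=3) has section circumradius 3.154 here — a regular 6-gon (area = (6/2)·3.154²·sin(360°/6) = 25.84 mm²). So its area = 25.84 mm². Layer 11 is larger (45.56 vs 25.84 mm²).

layer 11 (z = 2.64 mm)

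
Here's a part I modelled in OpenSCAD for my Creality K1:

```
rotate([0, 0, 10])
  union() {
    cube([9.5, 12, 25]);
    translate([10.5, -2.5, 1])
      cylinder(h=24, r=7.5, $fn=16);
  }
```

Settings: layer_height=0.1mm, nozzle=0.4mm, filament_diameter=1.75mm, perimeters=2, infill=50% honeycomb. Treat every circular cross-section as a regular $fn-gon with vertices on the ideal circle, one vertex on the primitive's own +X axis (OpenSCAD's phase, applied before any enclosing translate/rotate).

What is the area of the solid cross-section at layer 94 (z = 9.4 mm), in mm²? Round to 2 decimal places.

At z = 9.4 mm: the cube (footprint 9.5×12) is included at this height (area 114.00 mm²); the r=7.5 cylinder at (10.5, -2.5) gives a regular 16-gon of circumradius 7.5 (constant along its height) (area = (16/2)·7.500²·sin(360°/16) = 172.21 mm²); Combining (union): the regions partially overlap — summed areas 286.21 mm² minus the doubly-counted overlap 20.02 mm² gives 266.18 mm² — area = 266.18 mm²; (rotated 10° about Z; rotation is an isometry so areas/perimeters/island counts are preserved). Overall, the cross-section is a single solid region. Net area = 266.18 mm².

266.18 mm²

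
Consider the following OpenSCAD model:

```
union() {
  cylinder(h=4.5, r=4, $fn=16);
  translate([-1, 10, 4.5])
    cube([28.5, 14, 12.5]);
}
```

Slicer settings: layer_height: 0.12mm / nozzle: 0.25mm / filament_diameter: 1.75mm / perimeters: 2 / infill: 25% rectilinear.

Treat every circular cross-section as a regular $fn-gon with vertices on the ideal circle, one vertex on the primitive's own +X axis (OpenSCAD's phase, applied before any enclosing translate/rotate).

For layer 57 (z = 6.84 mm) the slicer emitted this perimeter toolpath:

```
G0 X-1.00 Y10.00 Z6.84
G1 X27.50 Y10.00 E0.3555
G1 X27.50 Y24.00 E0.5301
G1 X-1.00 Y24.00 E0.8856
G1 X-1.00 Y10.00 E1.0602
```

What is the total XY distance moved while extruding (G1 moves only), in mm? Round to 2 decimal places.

Sum the Euclidean lengths of each G1 segment: total = 85.00 mm.

85.00 mm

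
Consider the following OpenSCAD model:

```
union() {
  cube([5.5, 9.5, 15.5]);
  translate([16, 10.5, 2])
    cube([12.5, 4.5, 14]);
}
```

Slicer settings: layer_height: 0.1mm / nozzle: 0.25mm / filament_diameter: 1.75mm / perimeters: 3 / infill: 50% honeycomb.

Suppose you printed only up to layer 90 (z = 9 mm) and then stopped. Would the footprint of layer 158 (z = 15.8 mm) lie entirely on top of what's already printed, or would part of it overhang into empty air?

Compare the two slices. At z = 9: the cube is present — its section is the full 5.5×9.5 rectangle (area 52.25 mm²); the cube at (16, 10.5) (footprint 12.5×4.5) is included at this height (area 56.25 mm²); Combining (union): the 2 present regions are separate (no shared area or edge), so areas and boundary lengths simply add and each stays a separate island — area = 108.50 mm². At z = 15.8: the cube does not reach this height (z outside [0, 15.5]); the cube at (16, 10.5) (footprint 12.5×4.5) is included at this height (area 56.25 mm²); Taking the union: only the 12.5×4.5 cube at (16, 10.5) is present, so the union is just that shape — area = 56.25 mm². Checking containment: the cross-section at z = 15.8 is a subset of the cross-section at z = 9.

entirely on top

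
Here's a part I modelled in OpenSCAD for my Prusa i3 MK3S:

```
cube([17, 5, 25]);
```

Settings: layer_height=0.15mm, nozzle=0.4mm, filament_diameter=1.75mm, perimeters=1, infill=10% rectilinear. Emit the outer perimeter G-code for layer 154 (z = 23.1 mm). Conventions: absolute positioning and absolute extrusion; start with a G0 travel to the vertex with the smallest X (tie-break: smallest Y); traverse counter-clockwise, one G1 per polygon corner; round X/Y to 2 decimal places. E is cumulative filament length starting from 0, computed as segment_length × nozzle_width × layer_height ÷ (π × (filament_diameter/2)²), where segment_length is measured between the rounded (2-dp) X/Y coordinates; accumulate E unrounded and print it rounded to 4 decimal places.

G0 X0.00 Y0.00 Z23.10
G1 X17.00 Y0.00 E0.4241
G1 X17.00 Y5.00 E0.5488
G1 X0.00 Y5.00 E0.9729
G1 X0.00 Y0.00 E1.0976

At z = 23.1 mm: the 17×5 cube contributes its full rectangle. The outline is a single polygon with 4 vertices. Extrusion per mm of travel: 0.4 × 0.15 / (π × 0.875²) = 0.024945. Accumulating E over each segment gives final E = 1.0976.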